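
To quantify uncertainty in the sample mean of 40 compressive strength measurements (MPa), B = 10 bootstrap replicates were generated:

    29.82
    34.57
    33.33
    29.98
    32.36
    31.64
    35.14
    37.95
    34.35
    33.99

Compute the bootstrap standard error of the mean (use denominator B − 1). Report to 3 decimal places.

Bootstrap SE is the standard deviation of the 10 replicate means.
Mean of replicates: (29.82 + 34.57 + 33.33 + 29.98 + 32.36 + 31.64 + 35.14 + 37.95 + 34.35 + 33.99) / 10 = 333.1300 / 10 = 33.3130
Sum of squared deviations: (−3.4930)² + (+1.2570)² + (+0.0170)² + (−3.3330)² + (−0.9530)² + (−1.6730)² + (+1.8270)² + (+4.6370)² + (+1.0370)² + (+0.6770)² = 54.9708
Variance = 54.9708 / 9 = 6.1079
SE* = √6.1079

SE* = 2.471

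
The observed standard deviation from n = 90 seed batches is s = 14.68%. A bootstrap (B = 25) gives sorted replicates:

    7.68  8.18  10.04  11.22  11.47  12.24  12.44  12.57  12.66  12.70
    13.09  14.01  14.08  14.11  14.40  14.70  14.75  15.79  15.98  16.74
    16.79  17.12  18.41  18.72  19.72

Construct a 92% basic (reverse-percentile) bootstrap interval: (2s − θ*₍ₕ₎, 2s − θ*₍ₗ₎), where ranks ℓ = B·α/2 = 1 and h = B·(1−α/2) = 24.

(10.64, 21.68)

Percentile endpoints at ranks 1 and 24: θ*₍1₎ = 7.68, θ*₍24₎ = 18.72.
Basic interval reflects these around s:
  lower = 2 × 14.68 − 18.72 = 10.64
  upper = 2 × 14.68 − 7.68 = 21.68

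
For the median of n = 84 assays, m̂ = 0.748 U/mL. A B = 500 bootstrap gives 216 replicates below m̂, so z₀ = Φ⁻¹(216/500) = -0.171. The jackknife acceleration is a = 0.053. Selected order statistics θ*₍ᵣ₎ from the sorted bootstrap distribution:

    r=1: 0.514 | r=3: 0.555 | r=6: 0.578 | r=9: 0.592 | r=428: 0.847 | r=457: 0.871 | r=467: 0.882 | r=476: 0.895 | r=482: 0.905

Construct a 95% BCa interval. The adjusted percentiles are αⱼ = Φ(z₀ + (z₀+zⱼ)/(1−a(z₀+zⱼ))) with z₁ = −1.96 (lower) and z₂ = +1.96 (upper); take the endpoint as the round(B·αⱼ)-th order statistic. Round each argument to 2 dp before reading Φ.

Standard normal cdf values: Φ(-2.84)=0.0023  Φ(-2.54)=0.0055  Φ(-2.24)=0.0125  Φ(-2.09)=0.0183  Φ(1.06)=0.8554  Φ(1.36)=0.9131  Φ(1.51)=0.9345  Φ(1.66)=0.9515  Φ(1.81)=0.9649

Lower: z₀ + z₁ = -0.171 + (-1.960) = -2.131; 1 − a(z₀+z₁) = 1 − (0.053)(-2.131) = 1.1129; argument = -0.171 + (-2.131)/1.1129 = -2.0857 → -2.09.
α₁ = Φ(-2.09) = 0.0183; rank = round(500 × 0.0183) = 9; θ*₍9₎ = 0.592.
Upper: z₀ + z₂ = 1.789; 1 − a(z₀+z₂) = 0.9052; argument = 1.8054 → 1.81; α₂ = 0.9649; rank = 482; θ*₍482₎ = 0.905.

(0.592, 0.905)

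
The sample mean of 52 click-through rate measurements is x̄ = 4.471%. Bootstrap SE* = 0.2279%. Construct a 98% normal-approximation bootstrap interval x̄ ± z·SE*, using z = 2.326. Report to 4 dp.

(3.9409, 5.0011)

Margin = 2.326 × 0.2279 = 0.53010
Interval: 4.471 ± 0.53010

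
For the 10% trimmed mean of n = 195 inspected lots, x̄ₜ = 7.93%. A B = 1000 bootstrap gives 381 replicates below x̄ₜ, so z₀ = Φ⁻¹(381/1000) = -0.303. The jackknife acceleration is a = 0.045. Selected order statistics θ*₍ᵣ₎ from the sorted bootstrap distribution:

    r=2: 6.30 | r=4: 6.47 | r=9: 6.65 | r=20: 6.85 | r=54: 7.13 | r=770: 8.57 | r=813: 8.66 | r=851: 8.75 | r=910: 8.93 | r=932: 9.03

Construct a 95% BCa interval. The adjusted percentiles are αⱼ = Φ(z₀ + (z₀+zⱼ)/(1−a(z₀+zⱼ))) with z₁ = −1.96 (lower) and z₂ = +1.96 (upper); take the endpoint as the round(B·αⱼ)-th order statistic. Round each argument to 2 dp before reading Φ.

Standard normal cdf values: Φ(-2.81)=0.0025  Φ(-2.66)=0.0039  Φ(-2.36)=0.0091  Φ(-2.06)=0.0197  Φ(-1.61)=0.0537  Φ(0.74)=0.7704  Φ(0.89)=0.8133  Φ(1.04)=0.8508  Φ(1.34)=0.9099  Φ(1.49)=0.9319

Lower: z₀ + z₁ = -0.303 + (-1.960) = -2.263; 1 − a(z₀+z₁) = 1 − (0.045)(-2.263) = 1.1018; argument = -0.303 + (-2.263)/1.1018 = -2.3568 → -2.36.
α₁ = Φ(-2.36) = 0.0091; rank = round(1000 × 0.0091) = 9; θ*₍9₎ = 6.65.
Upper: z₀ + z₂ = 1.657; 1 − a(z₀+z₂) = 0.9254; argument = 1.4875 → 1.49; α₂ = 0.9319; rank = 932; θ*₍932₎ = 9.03.

(6.65, 9.03)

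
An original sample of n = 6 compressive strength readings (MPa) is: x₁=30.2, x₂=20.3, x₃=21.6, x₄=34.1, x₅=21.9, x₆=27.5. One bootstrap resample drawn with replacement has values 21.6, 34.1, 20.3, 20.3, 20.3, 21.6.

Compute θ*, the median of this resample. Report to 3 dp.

Sorted: 20.3, 20.3, 20.3, 21.6, 21.6, 34.1
Median = average of the two middle values = 20.950

θ* = 20.950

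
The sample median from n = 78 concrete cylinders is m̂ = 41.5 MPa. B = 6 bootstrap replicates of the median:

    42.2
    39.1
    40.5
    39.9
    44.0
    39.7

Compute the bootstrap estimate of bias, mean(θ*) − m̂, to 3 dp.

bias = −0.600

mean(θ*) = (42.2 + 39.1 + 40.5 + 39.9 + 44.0 + 39.7) / 6 = 40.9000
bias = 40.9000 − 41.5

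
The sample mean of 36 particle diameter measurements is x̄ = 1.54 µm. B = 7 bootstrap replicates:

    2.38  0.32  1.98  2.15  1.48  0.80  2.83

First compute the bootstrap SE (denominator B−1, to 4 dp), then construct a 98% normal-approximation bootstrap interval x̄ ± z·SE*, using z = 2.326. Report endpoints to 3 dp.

Mean of replicates = 1.7057; sum of squared deviations = 4.7828; SE* = √(4.7828/6) = 0.8928
Margin = 2.326 × 0.8928 = 2.0767
Interval: 1.54 ± 2.0767

(-0.537, 3.617)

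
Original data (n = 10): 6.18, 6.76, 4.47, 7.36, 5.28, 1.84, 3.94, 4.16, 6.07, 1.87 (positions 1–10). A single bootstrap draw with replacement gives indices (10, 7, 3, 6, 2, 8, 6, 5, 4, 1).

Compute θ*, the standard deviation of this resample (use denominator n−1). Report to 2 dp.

Resample values: 1.87, 3.94, 4.47, 1.84, 6.76, 4.16, 1.84, 5.28, 7.36, 6.18.
Mean = 4.3700; sum of squared deviations = 38.0472
s² = 38.0472 / 9 = 4.2275
s = √4.2275 = 2.06

θ* = 2.06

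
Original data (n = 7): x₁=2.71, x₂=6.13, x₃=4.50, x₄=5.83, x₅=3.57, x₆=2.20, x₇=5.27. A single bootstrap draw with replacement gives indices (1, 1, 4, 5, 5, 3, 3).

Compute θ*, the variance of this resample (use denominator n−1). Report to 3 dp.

θ* = 1.249

Resample values: 2.71, 2.71, 5.83, 3.57, 3.57, 4.50, 4.50.
Mean = 3.9129; sum of squared deviations = 7.4937
s² = 7.4937 / 6 = 1.2490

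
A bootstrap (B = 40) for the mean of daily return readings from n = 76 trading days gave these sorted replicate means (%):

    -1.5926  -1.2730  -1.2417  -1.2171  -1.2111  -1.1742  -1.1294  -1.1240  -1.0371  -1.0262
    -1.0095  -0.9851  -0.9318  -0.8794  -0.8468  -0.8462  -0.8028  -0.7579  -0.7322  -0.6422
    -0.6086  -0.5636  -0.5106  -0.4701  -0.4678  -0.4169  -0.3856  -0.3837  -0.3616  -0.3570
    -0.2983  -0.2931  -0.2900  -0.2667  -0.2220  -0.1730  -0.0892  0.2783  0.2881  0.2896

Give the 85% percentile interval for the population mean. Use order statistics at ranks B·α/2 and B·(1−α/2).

α = 0.15; lower rank = 40 × 0.075 = 3; upper rank = 40 × 0.925 = 37.
The 3rd smallest replicate is -1.2417; the 37th is -0.0892.

(-1.2417, -0.0892)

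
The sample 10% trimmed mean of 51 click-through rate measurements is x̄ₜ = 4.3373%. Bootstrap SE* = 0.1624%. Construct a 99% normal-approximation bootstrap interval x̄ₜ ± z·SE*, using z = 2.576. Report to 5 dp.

Margin = 2.576 × 0.1624 = 0.418342
Interval: 4.3373 ± 0.418342

(3.91896, 4.75564)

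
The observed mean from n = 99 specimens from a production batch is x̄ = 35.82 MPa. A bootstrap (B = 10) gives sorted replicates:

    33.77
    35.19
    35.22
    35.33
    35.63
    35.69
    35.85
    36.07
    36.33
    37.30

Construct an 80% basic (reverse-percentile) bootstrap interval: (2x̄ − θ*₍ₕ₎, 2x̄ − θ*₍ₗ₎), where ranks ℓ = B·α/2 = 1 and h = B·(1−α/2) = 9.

(35.31, 37.87)

Percentile endpoints at ranks 1 and 9: θ*₍1₎ = 33.77, θ*₍9₎ = 36.33.
Basic interval reflects these around x̄:
  lower = 2 × 35.82 − 36.33 = 35.31
  upper = 2 × 35.82 − 33.77 = 37.87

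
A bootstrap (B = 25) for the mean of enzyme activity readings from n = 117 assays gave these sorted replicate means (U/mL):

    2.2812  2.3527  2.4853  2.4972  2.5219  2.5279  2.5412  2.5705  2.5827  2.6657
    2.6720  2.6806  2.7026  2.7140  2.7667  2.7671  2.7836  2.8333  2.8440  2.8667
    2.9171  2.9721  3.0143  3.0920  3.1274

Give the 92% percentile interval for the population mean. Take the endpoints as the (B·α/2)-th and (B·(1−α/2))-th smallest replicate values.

(2.2812, 3.0920)

α = 0.08; lower rank = 25 × 0.040 = 1; upper rank = 25 × 0.960 = 24.
The 1st smallest replicate is 2.2812; the 24th is 3.0920.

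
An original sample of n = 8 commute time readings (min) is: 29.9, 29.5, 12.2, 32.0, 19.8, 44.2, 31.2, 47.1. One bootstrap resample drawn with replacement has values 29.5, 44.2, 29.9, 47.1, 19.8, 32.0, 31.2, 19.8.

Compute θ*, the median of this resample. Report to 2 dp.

Sorted: 19.8, 19.8, 29.5, 29.9, 31.2, 32.0, 44.2, 47.1
Median = average of the two middle values = 30.55

θ* = 30.55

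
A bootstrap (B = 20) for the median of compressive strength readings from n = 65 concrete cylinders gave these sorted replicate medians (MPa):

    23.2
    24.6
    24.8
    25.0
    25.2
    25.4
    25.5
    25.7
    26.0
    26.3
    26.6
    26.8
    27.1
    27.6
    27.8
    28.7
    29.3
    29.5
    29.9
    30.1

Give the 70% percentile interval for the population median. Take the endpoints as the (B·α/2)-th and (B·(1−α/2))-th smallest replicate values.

α = 0.30; lower rank = 20 × 0.150 = 3; upper rank = 20 × 0.850 = 17.
The 3rd smallest replicate is 24.8; the 17th is 29.3.

(24.8, 29.3)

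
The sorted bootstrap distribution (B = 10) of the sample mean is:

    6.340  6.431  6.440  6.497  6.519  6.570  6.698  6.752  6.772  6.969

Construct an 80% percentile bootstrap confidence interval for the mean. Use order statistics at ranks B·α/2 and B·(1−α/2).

(6.340, 6.772)

α = 0.20; lower rank = 10 × 0.100 = 1; upper rank = 10 × 0.900 = 9.
The 1st smallest replicate is 6.340; the 9th is 6.772.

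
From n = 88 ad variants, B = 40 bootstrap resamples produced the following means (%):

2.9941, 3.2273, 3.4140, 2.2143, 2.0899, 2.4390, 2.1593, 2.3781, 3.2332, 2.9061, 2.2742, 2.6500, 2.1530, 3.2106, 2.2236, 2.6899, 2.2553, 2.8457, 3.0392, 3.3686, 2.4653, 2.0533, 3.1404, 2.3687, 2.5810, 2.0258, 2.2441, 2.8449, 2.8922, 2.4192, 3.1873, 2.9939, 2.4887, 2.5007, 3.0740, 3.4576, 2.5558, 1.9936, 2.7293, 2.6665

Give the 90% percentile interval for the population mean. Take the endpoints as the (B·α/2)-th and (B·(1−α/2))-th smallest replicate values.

Sorted replicates: 1.9936, 2.0258, 2.0533, 2.0899, 2.1530, 2.1593, 2.2143, 2.2236, 2.2441, 2.2553, 2.2742, 2.3687, 2.3781, 2.4192, 2.4390, 2.4653, 2.4887, 2.5007, 2.5558, 2.5810, 2.6500, 2.6665, 2.6899, 2.7293, 2.8449, 2.8457, 2.8922, 2.9061, 2.9939, 2.9941, 3.0392, 3.0740, 3.1404, 3.1873, 3.2106, 3.2273, 3.2332, 3.3686, 3.4140, 3.4576
α = 0.10; lower rank = 40 × 0.050 = 2; upper rank = 40 × 0.950 = 38.
The 2nd smallest replicate is 2.0258; the 38th is 3.3686.

(2.0258, 3.3686)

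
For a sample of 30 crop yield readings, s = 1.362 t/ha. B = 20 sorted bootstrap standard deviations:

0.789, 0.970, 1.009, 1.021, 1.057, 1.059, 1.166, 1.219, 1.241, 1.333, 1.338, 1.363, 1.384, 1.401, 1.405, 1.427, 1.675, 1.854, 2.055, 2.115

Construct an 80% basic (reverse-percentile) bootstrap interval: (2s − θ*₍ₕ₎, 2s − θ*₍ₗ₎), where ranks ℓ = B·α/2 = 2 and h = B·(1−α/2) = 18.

Percentile endpoints at ranks 2 and 18: θ*₍2₎ = 0.970, θ*₍18₎ = 1.854.
Basic interval reflects these around s:
  lower = 2 × 1.362 − 1.854 = 0.870
  upper = 2 × 1.362 − 0.970 = 1.754

(0.870, 1.754)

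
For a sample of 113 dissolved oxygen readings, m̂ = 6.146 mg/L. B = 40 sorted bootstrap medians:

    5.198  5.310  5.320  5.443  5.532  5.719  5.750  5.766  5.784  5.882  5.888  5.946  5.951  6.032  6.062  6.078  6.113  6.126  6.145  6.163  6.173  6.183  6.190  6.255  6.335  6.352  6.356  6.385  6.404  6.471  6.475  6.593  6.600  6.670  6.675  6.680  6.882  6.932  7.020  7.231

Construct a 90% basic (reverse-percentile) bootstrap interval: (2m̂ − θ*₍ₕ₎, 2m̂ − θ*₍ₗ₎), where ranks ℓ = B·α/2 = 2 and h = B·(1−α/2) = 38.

Percentile endpoints at ranks 2 and 38: θ*₍2₎ = 5.310, θ*₍38₎ = 6.932.
Basic interval reflects these around m̂:
  lower = 2 × 6.146 − 6.932 = 5.360
  upper = 2 × 6.146 − 5.310 = 6.982

(5.360, 6.982)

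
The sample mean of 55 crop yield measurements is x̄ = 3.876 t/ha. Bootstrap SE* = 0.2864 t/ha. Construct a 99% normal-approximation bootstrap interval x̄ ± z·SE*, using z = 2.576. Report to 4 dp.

Margin = 2.576 × 0.2864 = 0.73777
Interval: 3.876 ± 0.73777

(3.1382, 4.6138)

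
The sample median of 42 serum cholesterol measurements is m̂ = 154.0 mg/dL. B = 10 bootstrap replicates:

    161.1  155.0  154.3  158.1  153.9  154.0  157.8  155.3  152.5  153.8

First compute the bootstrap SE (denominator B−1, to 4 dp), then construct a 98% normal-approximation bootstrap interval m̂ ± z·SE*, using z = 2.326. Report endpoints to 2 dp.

(147.91, 160.09)

Mean of replicates = 155.5800; sum of squared deviations = 61.7760; SE* = √(61.7760/9) = 2.6199
Margin = 2.326 × 2.6199 = 6.094
Interval: 154.0 ± 6.094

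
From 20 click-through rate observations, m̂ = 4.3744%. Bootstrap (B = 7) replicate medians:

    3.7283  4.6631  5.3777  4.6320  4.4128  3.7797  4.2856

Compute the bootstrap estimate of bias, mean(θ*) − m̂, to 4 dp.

bias = +0.0369

mean(θ*) = (3.7283 + 4.6631 + 5.3777 + 4.6320 + 4.4128 + 3.7797 + 4.2856) / 7 = 4.41131
bias = 4.41131 − 4.3744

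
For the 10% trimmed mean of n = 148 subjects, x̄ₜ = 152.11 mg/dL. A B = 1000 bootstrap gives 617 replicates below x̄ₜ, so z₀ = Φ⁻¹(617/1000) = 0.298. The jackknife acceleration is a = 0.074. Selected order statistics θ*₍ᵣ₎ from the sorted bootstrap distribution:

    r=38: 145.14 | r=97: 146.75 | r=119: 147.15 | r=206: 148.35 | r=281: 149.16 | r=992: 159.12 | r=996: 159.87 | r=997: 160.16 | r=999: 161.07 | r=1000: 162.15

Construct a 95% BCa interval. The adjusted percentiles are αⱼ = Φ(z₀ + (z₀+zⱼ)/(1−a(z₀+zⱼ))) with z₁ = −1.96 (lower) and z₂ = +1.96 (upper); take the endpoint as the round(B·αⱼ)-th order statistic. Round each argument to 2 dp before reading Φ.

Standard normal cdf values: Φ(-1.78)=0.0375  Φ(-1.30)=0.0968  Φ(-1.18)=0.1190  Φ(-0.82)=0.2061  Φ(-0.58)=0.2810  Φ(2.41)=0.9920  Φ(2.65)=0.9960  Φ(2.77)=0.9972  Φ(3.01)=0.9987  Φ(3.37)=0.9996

(147.15, 161.07)

Lower: z₀ + z₁ = 0.298 + (-1.960) = -1.662; 1 − a(z₀+z₁) = 1 − (0.074)(-1.662) = 1.1230; argument = 0.298 + (-1.662)/1.1230 = -1.1820 → -1.18.
α₁ = Φ(-1.18) = 0.1190; rank = round(1000 × 0.1190) = 119; θ*₍119₎ = 147.15.
Upper: z₀ + z₂ = 2.258; 1 − a(z₀+z₂) = 0.8329; argument = 3.0090 → 3.01; α₂ = 0.9987; rank = 999; θ*₍999₎ = 161.07.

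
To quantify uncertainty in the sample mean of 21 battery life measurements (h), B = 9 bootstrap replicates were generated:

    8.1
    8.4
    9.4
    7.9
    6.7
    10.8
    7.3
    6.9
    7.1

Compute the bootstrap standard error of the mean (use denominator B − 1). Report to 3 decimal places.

SE* = 1.329

Bootstrap SE is the standard deviation of the 9 replicate means.
Mean of replicates: (8.1 + 8.4 + 9.4 + 7.9 + 6.7 + 10.8 + 7.3 + 6.9 + 7.1) / 9 = 72.6000 / 9 = 8.0667
Sum of squared deviations: (+0.0333)² + (+0.3333)² + (+1.3333)² + (−0.1667)² + (−1.3667)² + (+2.7333)² + (−0.7667)² + (−1.1667)² + (−0.9667)² = 14.1400
Variance = 14.1400 / 8 = 1.7675
SE* = √1.7675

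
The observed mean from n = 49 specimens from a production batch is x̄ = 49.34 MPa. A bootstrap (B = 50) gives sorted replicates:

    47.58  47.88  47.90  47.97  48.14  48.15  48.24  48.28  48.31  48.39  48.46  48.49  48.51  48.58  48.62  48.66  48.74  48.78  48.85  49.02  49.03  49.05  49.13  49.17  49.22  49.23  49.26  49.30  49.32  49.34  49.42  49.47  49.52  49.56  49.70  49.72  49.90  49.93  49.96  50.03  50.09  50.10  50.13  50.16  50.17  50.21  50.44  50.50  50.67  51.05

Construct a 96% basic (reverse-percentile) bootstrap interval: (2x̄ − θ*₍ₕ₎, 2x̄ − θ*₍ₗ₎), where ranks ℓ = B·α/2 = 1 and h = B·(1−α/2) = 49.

(48.01, 51.10)

Percentile endpoints at ranks 1 and 49: θ*₍1₎ = 47.58, θ*₍49₎ = 50.67.
Basic interval reflects these around x̄:
  lower = 2 × 49.34 − 50.67 = 48.01
  upper = 2 × 49.34 − 47.58 = 51.10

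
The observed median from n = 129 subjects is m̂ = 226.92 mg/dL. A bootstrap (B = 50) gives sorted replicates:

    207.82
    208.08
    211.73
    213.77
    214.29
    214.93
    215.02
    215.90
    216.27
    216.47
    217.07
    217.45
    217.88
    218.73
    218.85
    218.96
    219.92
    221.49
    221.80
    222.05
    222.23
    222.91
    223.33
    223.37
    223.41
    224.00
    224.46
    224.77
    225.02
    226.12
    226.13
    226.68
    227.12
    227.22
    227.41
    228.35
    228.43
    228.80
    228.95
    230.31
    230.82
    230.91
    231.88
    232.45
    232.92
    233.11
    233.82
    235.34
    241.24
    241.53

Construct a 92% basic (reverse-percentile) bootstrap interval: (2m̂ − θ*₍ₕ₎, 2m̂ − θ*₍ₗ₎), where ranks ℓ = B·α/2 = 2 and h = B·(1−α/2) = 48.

Percentile endpoints at ranks 2 and 48: θ*₍2₎ = 208.08, θ*₍48₎ = 235.34.
Basic interval reflects these around m̂:
  lower = 2 × 226.92 − 235.34 = 218.50
  upper = 2 × 226.92 − 208.08 = 245.76

(218.50, 245.76)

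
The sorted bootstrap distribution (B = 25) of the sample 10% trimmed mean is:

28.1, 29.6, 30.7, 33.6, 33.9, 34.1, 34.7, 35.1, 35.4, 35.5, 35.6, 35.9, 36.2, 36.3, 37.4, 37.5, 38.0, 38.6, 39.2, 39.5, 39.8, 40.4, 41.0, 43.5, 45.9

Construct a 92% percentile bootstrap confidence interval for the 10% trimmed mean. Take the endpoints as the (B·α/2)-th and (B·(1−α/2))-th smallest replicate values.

(28.1, 43.5)

α = 0.08; lower rank = 25 × 0.040 = 1; upper rank = 25 × 0.960 = 24.
The 1st smallest replicate is 28.1; the 24th is 43.5.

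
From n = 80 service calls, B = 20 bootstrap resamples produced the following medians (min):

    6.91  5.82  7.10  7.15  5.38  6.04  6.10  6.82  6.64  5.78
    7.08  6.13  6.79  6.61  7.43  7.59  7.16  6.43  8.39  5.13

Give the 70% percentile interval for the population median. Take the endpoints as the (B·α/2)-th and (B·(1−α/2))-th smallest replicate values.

Sorted replicates: 5.13, 5.38, 5.78, 5.82, 6.04, 6.10, 6.13, 6.43, 6.61, 6.64, 6.79, 6.82, 6.91, 7.08, 7.10, 7.15, 7.16, 7.43, 7.59, 8.39
α = 0.30; lower rank = 20 × 0.150 = 3; upper rank = 20 × 0.850 = 17.
The 3rd smallest replicate is 5.78; the 17th is 7.16.

(5.78, 7.16)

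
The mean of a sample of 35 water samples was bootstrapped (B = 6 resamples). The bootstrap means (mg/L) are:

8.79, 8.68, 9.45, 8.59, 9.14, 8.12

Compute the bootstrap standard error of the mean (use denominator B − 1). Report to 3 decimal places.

SE* = 0.460

Bootstrap SE is the standard deviation of the 6 replicate means.
Mean of replicates: (8.79 + 8.68 + 9.45 + 8.59 + 9.14 + 8.12) / 6 = 52.7700 / 6 = 8.7950
Sum of squared deviations: (−0.0050)² + (−0.1150)² + (+0.6550)² + (−0.2050)² + (+0.3450)² + (−0.6750)² = 1.0590
Variance = 1.0590 / 5 = 0.2118
SE* = √0.2118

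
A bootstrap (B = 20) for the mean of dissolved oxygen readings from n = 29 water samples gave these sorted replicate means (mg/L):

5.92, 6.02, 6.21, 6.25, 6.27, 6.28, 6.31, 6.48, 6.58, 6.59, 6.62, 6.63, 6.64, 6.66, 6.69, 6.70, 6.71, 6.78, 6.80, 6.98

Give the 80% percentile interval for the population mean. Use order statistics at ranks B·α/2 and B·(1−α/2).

α = 0.20; lower rank = 20 × 0.100 = 2; upper rank = 20 × 0.900 = 18.
The 2nd smallest replicate is 6.02; the 18th is 6.78.

(6.02, 6.78)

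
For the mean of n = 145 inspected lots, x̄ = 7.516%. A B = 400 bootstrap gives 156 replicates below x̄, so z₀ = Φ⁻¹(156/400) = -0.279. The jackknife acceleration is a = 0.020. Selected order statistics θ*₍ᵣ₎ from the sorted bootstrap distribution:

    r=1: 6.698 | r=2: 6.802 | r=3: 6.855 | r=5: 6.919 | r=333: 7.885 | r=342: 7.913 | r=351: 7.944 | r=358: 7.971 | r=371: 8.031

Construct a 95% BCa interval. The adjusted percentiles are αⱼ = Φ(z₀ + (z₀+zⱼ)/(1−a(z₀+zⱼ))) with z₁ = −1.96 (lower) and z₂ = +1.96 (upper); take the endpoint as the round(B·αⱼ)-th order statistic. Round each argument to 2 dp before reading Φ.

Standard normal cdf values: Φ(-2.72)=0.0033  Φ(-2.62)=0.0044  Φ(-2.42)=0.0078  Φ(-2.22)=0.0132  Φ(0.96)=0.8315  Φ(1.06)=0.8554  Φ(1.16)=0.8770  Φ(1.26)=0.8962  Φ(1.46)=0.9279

Lower: z₀ + z₁ = -0.279 + (-1.960) = -2.239; 1 − a(z₀+z₁) = 1 − (0.020)(-2.239) = 1.0448; argument = -0.279 + (-2.239)/1.0448 = -2.4220 → -2.42.
α₁ = Φ(-2.42) = 0.0078; rank = round(400 × 0.0078) = 3; θ*₍3₎ = 6.855.
Upper: z₀ + z₂ = 1.681; 1 − a(z₀+z₂) = 0.9664; argument = 1.4605 → 1.46; α₂ = 0.9279; rank = 371; θ*₍371₎ = 8.031.

(6.855, 8.031)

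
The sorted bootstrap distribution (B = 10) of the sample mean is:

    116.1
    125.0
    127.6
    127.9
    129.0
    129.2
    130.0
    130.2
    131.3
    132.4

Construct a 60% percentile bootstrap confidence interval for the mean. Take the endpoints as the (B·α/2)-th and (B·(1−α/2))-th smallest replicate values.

(125.0, 130.2)

α = 0.40; lower rank = 10 × 0.200 = 2; upper rank = 10 × 0.800 = 8.
The 2nd smallest replicate is 125.0; the 8th is 130.2.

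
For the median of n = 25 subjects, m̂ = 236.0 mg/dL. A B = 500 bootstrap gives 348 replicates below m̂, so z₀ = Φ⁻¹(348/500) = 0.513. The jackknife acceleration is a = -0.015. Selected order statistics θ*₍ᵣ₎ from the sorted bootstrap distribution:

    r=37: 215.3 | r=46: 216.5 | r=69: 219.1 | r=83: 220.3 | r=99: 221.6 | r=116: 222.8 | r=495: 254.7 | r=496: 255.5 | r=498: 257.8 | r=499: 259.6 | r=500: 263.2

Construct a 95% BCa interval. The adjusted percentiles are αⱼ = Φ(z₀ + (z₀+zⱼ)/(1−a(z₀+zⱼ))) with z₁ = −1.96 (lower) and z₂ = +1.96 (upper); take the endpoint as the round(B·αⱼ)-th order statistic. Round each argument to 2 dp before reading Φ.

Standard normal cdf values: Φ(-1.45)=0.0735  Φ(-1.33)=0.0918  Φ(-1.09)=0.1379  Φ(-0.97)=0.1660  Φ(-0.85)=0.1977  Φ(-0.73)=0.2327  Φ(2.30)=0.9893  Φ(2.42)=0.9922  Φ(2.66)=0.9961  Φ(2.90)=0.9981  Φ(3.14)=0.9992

(220.3, 259.6)

Lower: z₀ + z₁ = 0.513 + (-1.960) = -1.447; 1 − a(z₀+z₁) = 1 − (-0.015)(-1.447) = 0.9783; argument = 0.513 + (-1.447)/0.9783 = -0.9661 → -0.97.
α₁ = Φ(-0.97) = 0.1660; rank = round(500 × 0.1660) = 83; θ*₍83₎ = 220.3.
Upper: z₀ + z₂ = 2.473; 1 − a(z₀+z₂) = 1.0371; argument = 2.8975 → 2.90; α₂ = 0.9981; rank = 499; θ*₍499₎ = 259.6.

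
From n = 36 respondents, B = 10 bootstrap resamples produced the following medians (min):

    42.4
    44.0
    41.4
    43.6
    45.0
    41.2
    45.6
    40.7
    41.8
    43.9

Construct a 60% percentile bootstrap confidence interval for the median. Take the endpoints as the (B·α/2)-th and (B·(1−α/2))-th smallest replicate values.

Sorted replicates: 40.7, 41.2, 41.4, 41.8, 42.4, 43.6, 43.9, 44.0, 45.0, 45.6
α = 0.40; lower rank = 10 × 0.200 = 2; upper rank = 10 × 0.800 = 8.
The 2nd smallest replicate is 41.2; the 8th is 44.0.

(41.2, 44.0)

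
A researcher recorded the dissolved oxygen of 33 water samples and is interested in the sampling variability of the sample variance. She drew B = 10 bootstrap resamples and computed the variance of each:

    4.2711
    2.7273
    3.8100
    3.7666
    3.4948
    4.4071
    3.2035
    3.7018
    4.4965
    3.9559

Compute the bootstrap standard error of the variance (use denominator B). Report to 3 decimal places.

Bootstrap SE is the standard deviation of the 10 replicate variances.
Mean of replicates: (4.2711 + 2.7273 + 3.8100 + 3.7666 + 3.4948 + 4.4071 + 3.2035 + 3.7018 + 4.4965 + 3.9559) / 10 = 37.83460 / 10 = 3.78346
Sum of squared deviations: (+0.48764)² + (−1.05616)² + (+0.02654)² + (−0.01686)² + (−0.28866)² + (+0.62364)² + (−0.57996)² + (−0.08166)² + (+0.71304)² + (+0.17244)² = 2.70769
Variance = 2.70769 / 10 = 0.27077
SE* = √0.27077

SE* = 0.520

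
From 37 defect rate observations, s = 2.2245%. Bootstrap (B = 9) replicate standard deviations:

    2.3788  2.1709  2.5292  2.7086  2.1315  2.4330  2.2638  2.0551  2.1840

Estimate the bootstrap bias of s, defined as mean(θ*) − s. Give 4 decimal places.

bias = +0.0927

mean(θ*) = (2.3788 + 2.1709 + 2.5292 + 2.7086 + 2.1315 + 2.4330 + 2.2638 + 2.0551 + 2.1840) / 9 = 2.31721
bias = 2.31721 − 2.2245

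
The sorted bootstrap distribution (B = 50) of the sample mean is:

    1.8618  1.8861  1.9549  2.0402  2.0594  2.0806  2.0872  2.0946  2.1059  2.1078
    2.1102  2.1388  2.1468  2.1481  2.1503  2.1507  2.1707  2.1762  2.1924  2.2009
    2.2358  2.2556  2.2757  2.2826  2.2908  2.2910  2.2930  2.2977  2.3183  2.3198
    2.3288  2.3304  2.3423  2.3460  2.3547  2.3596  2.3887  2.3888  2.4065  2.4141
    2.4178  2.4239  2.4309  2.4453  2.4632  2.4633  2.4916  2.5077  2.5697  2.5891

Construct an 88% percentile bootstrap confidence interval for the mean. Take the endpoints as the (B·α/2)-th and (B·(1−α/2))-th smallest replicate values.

α = 0.12; lower rank = 50 × 0.060 = 3; upper rank = 50 × 0.940 = 47.
The 3rd smallest replicate is 1.9549; the 47th is 2.4916.

(1.9549, 2.4916)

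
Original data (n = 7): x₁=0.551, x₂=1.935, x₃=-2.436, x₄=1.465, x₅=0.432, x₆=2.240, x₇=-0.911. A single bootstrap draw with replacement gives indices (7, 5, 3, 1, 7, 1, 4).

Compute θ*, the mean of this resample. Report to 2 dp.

Resample values: -0.911, 0.432, -2.436, 0.551, -0.911, 0.551, 1.465.
Mean = ((-0.911) + 0.432 + (-2.436) + 0.551 + (-0.911) + 0.551 + 1.465) / 7 = -1.2590 / 7 = -0.18

θ* = -0.18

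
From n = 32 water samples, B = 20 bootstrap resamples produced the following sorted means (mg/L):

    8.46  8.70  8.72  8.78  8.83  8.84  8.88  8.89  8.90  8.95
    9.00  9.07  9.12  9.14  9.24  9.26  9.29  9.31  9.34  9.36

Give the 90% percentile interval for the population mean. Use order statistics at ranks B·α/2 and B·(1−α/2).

(8.46, 9.34)

α = 0.10; lower rank = 20 × 0.050 = 1; upper rank = 20 × 0.950 = 19.
The 1st smallest replicate is 8.46; the 19th is 9.34.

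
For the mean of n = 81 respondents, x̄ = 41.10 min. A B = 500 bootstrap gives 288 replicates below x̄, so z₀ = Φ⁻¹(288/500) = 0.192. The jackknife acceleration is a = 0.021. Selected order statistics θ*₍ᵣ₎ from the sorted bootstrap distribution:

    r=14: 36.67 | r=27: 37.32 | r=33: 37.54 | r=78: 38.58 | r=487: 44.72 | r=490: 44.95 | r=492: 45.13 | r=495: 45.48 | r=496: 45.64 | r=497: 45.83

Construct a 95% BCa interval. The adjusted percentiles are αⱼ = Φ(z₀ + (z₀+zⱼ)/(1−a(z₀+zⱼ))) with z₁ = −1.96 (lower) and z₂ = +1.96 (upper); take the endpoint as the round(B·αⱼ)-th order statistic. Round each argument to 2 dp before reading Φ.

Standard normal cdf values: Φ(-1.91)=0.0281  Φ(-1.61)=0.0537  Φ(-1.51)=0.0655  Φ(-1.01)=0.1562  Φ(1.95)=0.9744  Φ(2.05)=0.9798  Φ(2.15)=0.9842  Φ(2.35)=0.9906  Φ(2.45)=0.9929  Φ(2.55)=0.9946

Lower: z₀ + z₁ = 0.192 + (-1.960) = -1.768; 1 − a(z₀+z₁) = 1 − (0.021)(-1.768) = 1.0371; argument = 0.192 + (-1.768)/1.0371 = -1.5127 → -1.51.
α₁ = Φ(-1.51) = 0.0655; rank = round(500 × 0.0655) = 33; θ*₍33₎ = 37.54.
Upper: z₀ + z₂ = 2.152; 1 − a(z₀+z₂) = 0.9548; argument = 2.4459 → 2.45; α₂ = 0.9929; rank = 496; θ*₍496₎ = 45.64.

(37.54, 45.64)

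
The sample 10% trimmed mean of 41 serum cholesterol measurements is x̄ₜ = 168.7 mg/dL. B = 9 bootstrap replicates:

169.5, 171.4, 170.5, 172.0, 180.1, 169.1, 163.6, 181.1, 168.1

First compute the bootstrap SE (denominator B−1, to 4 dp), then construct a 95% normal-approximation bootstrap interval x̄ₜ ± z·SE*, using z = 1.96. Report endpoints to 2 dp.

(157.73, 179.67)

Mean of replicates = 171.7111; sum of squared deviations = 250.7089; SE* = √(250.7089/8) = 5.5981
Margin = 1.96 × 5.5981 = 10.972
Interval: 168.7 ± 10.972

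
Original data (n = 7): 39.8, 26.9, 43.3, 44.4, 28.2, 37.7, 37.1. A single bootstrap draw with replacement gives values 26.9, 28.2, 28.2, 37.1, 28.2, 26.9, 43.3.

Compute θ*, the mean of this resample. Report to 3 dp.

θ* = 31.257

Mean = (26.9 + 28.2 + 28.2 + 37.1 + 28.2 + 26.9 + 43.3) / 7 = 218.80 / 7 = 31.257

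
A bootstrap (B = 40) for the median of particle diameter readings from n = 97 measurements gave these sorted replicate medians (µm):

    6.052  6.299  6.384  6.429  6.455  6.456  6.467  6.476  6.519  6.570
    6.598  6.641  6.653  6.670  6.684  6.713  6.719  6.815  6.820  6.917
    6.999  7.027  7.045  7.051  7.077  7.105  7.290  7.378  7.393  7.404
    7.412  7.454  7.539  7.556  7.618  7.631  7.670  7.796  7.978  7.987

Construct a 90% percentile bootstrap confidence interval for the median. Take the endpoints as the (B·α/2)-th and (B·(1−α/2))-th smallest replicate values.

(6.299, 7.796)

α = 0.10; lower rank = 40 × 0.050 = 2; upper rank = 40 × 0.950 = 38.
The 2nd smallest replicate is 6.299; the 38th is 7.796.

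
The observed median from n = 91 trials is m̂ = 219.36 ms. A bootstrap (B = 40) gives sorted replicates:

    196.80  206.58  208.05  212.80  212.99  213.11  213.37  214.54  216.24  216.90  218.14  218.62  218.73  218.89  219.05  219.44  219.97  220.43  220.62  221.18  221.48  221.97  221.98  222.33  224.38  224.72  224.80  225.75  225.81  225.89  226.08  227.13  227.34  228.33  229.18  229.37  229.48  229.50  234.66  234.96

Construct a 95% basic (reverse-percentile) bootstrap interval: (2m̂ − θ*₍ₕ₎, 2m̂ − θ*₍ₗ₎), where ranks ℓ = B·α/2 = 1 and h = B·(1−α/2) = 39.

(204.06, 241.92)

Percentile endpoints at ranks 1 and 39: θ*₍1₎ = 196.80, θ*₍39₎ = 234.66.
Basic interval reflects these around m̂:
  lower = 2 × 219.36 − 234.66 = 204.06
  upper = 2 × 219.36 − 196.80 = 241.92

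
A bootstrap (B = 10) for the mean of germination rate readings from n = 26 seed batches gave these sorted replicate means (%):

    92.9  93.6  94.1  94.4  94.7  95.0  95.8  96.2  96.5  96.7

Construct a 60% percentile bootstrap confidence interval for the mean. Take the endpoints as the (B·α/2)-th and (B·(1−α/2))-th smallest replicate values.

(93.6, 96.2)

α = 0.40; lower rank = 10 × 0.200 = 2; upper rank = 10 × 0.800 = 8.
The 2nd smallest replicate is 93.6; the 8th is 96.2.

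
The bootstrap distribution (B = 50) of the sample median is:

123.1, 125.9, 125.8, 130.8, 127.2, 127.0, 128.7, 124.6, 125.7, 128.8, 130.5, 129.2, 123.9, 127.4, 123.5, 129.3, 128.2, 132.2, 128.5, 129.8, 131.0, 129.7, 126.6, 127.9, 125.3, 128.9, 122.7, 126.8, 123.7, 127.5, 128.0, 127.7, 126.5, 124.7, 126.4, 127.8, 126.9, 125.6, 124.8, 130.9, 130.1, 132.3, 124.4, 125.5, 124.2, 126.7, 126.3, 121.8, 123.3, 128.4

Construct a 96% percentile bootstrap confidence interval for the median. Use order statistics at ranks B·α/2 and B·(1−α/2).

(121.8, 132.2)

Sorted replicates: 121.8, 122.7, 123.1, 123.3, 123.5, 123.7, 123.9, 124.2, 124.4, 124.6, 124.7, 124.8, 125.3, 125.5, 125.6, 125.7, 125.8, 125.9, 126.3, 126.4, 126.5, 126.6, 126.7, 126.8, 126.9, 127.0, 127.2, 127.4, 127.5, 127.7, 127.8, 127.9, 128.0, 128.2, 128.4, 128.5, 128.7, 128.8, 128.9, 129.2, 129.3, 129.7, 129.8, 130.1, 130.5, 130.8, 130.9, 131.0, 132.2, 132.3
α = 0.04; lower rank = 50 × 0.020 = 1; upper rank = 50 × 0.980 = 49.
The 1st smallest replicate is 121.8; the 49th is 132.2.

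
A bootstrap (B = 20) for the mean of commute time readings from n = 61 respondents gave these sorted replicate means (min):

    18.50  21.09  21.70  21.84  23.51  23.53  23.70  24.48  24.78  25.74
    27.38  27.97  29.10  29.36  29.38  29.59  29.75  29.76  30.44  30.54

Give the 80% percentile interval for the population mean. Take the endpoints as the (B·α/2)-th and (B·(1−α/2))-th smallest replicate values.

α = 0.20; lower rank = 20 × 0.100 = 2; upper rank = 20 × 0.900 = 18.
The 2nd smallest replicate is 21.09; the 18th is 29.76.

(21.09, 29.76)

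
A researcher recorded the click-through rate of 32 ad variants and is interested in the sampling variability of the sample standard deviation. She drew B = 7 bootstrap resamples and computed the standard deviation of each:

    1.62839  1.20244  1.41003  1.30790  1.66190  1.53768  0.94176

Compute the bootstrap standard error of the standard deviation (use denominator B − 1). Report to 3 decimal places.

SE* = 0.257

Bootstrap SE is the standard deviation of the 7 replicate standard deviations.
Mean of replicates: (1.62839 + 1.20244 + 1.41003 + 1.30790 + 1.66190 + 1.53768 + 0.94176) / 7 = 9.690100 / 7 = 1.384300
Sum of squared deviations: (+0.244090)² + (−0.181860)² + (+0.025730)² + (−0.076400)² + (+0.277600)² + (+0.153380)² + (−0.442540)² = 0.395581
Variance = 0.395581 / 6 = 0.065930
SE* = √0.065930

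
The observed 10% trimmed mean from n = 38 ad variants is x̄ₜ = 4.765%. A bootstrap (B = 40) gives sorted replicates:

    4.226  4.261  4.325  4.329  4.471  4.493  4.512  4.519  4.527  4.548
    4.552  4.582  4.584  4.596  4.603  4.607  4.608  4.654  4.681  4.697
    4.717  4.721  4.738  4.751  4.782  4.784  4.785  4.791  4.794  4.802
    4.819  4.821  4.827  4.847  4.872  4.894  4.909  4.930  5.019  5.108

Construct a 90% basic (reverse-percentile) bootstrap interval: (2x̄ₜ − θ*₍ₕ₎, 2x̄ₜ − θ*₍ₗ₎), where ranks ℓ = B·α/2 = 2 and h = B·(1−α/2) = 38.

(4.600, 5.269)

Percentile endpoints at ranks 2 and 38: θ*₍2₎ = 4.261, θ*₍38₎ = 4.930.
Basic interval reflects these around x̄ₜ:
  lower = 2 × 4.765 − 4.930 = 4.600
  upper = 2 × 4.765 − 4.261 = 5.269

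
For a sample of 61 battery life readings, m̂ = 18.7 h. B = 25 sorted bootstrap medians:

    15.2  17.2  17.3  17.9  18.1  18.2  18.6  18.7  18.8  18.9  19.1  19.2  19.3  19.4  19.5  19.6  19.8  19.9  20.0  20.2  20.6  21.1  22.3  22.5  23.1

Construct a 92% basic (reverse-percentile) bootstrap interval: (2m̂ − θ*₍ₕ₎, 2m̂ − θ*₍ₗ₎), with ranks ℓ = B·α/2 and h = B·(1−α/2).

(14.9, 22.2)

Percentile endpoints at ranks 1 and 24: θ*₍1₎ = 15.2, θ*₍24₎ = 22.5.
Basic interval reflects these around m̂:
  lower = 2 × 18.7 − 22.5 = 14.9
  upper = 2 × 18.7 − 15.2 = 22.2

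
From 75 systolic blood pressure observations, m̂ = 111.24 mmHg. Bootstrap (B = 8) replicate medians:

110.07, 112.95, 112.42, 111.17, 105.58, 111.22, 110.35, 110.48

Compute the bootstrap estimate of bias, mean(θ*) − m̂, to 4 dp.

mean(θ*) = (110.07 + 112.95 + 112.42 + 111.17 + 105.58 + 111.22 + 110.35 + 110.48) / 8 = 110.53000
bias = 110.53000 − 111.24

bias = −0.7100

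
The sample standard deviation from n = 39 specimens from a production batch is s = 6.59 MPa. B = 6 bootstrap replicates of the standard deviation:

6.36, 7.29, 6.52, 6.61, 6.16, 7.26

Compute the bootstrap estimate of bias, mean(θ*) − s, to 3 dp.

mean(θ*) = (6.36 + 7.29 + 6.52 + 6.61 + 6.16 + 7.26) / 6 = 6.7000
bias = 6.7000 − 6.59

bias = +0.110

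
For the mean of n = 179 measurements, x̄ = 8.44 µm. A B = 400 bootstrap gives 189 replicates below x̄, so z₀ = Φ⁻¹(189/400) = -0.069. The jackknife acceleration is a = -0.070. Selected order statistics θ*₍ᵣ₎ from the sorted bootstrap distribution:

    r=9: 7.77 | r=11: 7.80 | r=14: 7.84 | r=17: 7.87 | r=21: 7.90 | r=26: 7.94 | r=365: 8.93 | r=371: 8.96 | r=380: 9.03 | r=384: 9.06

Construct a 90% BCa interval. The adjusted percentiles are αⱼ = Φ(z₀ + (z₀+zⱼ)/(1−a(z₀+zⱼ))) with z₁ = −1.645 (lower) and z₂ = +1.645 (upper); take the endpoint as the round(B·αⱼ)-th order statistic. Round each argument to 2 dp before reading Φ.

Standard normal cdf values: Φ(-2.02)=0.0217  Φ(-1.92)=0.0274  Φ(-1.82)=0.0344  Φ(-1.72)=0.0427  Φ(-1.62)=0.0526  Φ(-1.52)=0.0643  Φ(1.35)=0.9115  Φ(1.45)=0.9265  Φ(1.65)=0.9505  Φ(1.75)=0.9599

Lower: z₀ + z₁ = -0.069 + (-1.645) = -1.714; 1 − a(z₀+z₁) = 1 − (-0.070)(-1.714) = 0.8800; argument = -0.069 + (-1.714)/0.8800 = -2.0167 → -2.02.
α₁ = Φ(-2.02) = 0.0217; rank = round(400 × 0.0217) = 9; θ*₍9₎ = 7.77.
Upper: z₀ + z₂ = 1.576; 1 − a(z₀+z₂) = 1.1103; argument = 1.3504 → 1.35; α₂ = 0.9115; rank = 365; θ*₍365₎ = 8.93.

(7.77, 8.93)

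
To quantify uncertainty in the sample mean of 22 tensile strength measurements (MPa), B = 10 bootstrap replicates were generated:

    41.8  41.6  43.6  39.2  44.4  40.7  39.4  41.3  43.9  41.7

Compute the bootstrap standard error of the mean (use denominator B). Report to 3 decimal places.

Bootstrap SE is the standard deviation of the 10 replicate means.
Mean of replicates: (41.8 + 41.6 + 43.6 + 39.2 + 44.4 + 40.7 + 39.4 + 41.3 + 43.9 + 41.7) / 10 = 417.6000 / 10 = 41.7600
Sum of squared deviations: (+0.0400)² + (−0.1600)² + (+1.8400)² + (−2.5600)² + (+2.6400)² + (−1.0600)² + (−2.3600)² + (−0.4600)² + (+2.1400)² + (−0.0600)² = 28.4240
Variance = 28.4240 / 10 = 2.8424
SE* = √2.8424

SE* = 1.686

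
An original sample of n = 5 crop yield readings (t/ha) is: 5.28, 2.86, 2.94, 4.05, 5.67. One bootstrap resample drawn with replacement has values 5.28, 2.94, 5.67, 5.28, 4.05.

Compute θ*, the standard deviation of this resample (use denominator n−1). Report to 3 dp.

Mean = 4.6440; sum of squared deviations = 5.1181
s² = 5.1181 / 4 = 1.2795
s = √1.2795 = 1.131

θ* = 1.131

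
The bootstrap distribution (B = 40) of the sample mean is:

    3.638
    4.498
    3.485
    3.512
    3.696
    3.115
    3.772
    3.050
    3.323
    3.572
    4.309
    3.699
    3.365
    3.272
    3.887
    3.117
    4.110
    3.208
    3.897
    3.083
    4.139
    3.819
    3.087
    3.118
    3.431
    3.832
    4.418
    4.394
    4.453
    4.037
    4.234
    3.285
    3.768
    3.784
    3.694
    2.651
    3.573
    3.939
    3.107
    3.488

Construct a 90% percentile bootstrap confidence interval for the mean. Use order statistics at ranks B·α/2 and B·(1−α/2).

Sorted replicates: 2.651, 3.050, 3.083, 3.087, 3.107, 3.115, 3.117, 3.118, 3.208, 3.272, 3.285, 3.323, 3.365, 3.431, 3.485, 3.488, 3.512, 3.572, 3.573, 3.638, 3.694, 3.696, 3.699, 3.768, 3.772, 3.784, 3.819, 3.832, 3.887, 3.897, 3.939, 4.037, 4.110, 4.139, 4.234, 4.309, 4.394, 4.418, 4.453, 4.498
α = 0.10; lower rank = 40 × 0.050 = 2; upper rank = 40 × 0.950 = 38.
The 2nd smallest replicate is 3.050; the 38th is 4.418.

(3.050, 4.418)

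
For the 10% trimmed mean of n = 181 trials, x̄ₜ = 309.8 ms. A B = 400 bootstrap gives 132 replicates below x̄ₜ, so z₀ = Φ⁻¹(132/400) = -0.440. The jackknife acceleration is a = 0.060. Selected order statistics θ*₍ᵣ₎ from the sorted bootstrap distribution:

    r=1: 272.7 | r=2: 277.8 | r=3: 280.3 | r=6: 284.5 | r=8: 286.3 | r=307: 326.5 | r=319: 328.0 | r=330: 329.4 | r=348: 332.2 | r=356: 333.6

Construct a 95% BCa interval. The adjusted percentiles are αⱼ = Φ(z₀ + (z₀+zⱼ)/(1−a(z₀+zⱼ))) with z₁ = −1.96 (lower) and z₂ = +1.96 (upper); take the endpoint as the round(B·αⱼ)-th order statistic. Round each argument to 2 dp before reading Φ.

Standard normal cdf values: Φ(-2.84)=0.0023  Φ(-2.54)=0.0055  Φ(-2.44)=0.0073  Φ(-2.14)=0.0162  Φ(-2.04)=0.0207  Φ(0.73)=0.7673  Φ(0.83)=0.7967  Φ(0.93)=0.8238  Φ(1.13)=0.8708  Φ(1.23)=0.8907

Lower: z₀ + z₁ = -0.440 + (-1.960) = -2.400; 1 − a(z₀+z₁) = 1 − (0.060)(-2.400) = 1.1440; argument = -0.440 + (-2.400)/1.1440 = -2.5379 → -2.54.
α₁ = Φ(-2.54) = 0.0055; rank = round(400 × 0.0055) = 2; θ*₍2₎ = 277.8.
Upper: z₀ + z₂ = 1.520; 1 − a(z₀+z₂) = 0.9088; argument = 1.2325 → 1.23; α₂ = 0.8907; rank = 356; θ*₍356₎ = 333.6.

(277.8, 333.6)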